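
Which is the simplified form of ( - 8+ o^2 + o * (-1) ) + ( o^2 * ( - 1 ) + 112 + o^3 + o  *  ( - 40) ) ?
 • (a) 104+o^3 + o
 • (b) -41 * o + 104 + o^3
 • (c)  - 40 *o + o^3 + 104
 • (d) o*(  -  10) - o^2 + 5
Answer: b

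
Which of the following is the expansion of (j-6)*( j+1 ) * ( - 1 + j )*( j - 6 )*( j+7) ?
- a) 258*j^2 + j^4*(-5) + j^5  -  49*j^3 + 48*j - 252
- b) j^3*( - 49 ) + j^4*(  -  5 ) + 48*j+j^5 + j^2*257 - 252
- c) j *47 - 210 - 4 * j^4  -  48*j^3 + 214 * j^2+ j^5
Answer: b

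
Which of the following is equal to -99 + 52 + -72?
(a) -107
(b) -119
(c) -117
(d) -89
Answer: b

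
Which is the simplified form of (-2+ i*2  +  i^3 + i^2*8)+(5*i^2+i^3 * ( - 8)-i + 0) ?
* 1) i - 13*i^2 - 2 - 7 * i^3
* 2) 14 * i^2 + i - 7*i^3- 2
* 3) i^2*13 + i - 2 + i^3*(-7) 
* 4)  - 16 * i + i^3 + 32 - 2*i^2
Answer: 3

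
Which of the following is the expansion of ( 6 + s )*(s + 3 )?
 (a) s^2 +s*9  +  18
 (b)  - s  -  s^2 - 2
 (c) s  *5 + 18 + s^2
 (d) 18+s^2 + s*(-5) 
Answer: a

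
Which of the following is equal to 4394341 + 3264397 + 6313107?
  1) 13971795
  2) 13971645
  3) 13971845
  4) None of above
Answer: 3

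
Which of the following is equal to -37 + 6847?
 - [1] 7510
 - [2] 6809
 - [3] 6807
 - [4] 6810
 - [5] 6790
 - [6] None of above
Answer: 4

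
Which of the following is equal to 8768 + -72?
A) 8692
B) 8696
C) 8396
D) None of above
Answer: B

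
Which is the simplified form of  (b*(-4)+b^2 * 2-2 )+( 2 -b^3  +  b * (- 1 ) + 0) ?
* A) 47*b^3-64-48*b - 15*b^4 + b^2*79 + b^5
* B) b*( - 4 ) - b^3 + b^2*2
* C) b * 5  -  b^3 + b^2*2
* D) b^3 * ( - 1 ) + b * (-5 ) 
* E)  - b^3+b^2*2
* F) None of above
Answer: F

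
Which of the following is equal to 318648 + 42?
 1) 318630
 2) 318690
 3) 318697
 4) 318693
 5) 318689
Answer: 2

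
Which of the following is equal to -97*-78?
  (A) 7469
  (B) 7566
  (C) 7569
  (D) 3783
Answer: B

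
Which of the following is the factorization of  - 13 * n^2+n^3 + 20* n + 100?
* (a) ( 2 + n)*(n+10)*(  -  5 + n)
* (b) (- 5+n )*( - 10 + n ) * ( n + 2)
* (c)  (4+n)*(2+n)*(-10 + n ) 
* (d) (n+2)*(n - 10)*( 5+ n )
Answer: b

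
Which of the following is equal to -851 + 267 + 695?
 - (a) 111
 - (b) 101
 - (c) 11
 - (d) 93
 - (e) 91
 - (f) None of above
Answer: a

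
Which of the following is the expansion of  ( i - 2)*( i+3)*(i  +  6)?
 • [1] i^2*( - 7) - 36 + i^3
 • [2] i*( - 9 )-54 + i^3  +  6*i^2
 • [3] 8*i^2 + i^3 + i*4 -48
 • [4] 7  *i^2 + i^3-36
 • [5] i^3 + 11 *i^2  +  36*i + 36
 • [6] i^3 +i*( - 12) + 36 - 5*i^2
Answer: 4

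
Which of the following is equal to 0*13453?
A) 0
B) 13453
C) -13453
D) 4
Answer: A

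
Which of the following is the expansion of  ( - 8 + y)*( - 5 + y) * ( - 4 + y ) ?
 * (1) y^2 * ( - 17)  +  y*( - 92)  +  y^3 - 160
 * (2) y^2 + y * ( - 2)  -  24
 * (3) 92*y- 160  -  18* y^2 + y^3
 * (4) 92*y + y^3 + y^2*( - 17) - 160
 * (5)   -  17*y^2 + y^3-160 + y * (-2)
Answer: 4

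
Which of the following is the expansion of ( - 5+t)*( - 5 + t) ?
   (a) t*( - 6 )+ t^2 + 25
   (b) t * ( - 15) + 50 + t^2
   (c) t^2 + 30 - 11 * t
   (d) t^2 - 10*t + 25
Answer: d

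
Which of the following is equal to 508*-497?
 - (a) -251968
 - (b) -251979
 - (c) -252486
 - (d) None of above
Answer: d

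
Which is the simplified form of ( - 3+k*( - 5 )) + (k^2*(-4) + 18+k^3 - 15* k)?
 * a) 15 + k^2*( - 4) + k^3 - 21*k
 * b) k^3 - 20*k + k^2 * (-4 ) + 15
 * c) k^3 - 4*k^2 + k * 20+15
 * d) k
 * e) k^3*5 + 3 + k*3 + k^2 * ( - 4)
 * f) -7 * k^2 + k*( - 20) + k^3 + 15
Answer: b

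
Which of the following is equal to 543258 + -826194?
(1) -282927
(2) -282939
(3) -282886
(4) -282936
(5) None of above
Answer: 4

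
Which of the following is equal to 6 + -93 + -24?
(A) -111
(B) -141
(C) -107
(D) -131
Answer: A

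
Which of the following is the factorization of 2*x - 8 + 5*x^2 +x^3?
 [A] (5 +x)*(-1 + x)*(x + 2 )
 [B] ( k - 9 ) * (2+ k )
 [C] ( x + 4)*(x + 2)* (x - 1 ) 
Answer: C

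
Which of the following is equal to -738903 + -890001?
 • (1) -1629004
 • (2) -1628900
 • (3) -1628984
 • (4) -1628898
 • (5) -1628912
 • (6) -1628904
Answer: 6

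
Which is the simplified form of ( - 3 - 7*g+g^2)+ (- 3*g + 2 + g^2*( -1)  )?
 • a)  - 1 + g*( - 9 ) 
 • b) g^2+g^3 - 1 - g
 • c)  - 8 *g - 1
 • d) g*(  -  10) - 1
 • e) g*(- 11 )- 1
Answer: d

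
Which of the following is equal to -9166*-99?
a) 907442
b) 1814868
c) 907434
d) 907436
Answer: c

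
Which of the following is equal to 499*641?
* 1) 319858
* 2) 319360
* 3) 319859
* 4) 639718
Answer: 3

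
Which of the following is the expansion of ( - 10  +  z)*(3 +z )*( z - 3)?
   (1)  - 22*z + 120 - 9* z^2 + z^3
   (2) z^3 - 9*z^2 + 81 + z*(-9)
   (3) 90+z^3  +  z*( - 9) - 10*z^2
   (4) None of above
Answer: 3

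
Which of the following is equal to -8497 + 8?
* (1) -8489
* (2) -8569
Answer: 1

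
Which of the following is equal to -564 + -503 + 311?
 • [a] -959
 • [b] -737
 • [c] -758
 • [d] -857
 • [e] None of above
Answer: e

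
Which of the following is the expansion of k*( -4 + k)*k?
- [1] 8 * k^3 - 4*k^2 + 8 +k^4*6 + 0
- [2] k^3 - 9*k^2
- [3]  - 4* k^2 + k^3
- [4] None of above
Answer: 3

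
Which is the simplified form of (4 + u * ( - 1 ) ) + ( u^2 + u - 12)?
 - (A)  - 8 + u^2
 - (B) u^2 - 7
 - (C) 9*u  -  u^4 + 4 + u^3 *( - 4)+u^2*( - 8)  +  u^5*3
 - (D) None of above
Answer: A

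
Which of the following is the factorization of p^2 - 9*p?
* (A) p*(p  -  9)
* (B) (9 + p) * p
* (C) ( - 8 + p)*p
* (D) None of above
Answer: A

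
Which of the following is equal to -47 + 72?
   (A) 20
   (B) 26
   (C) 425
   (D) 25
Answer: D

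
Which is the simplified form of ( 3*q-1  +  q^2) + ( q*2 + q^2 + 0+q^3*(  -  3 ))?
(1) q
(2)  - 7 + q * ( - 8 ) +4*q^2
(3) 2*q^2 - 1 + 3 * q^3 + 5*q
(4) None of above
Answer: 4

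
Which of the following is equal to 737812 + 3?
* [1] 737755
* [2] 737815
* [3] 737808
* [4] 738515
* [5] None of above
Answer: 2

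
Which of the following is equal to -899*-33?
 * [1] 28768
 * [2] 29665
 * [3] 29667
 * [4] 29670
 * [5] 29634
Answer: 3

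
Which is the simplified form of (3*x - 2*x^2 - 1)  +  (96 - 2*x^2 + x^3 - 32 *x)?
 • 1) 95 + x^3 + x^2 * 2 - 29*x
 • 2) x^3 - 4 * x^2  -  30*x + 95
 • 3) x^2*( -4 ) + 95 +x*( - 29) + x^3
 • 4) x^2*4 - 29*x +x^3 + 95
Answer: 3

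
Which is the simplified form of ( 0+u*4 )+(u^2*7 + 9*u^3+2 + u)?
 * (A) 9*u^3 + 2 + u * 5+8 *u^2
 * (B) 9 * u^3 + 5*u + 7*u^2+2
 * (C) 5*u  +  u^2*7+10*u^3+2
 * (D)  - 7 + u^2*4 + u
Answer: B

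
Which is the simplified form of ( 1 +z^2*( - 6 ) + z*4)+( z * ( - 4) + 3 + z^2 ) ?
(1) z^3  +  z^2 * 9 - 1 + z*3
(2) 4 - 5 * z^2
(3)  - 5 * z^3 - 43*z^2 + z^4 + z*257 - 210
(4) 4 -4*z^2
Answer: 2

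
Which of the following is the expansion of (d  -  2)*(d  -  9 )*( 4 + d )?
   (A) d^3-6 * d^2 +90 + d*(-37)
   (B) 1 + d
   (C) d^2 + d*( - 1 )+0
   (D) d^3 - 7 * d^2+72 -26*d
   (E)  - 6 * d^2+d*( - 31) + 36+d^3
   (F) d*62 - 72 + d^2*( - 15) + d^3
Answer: D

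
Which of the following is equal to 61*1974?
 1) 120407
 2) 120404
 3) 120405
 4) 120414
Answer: 4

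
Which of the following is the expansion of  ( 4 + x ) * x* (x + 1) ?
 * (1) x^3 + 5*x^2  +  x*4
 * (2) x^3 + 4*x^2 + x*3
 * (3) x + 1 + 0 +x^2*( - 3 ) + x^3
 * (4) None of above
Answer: 1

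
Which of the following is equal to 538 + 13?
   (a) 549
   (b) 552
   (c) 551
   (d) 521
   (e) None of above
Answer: c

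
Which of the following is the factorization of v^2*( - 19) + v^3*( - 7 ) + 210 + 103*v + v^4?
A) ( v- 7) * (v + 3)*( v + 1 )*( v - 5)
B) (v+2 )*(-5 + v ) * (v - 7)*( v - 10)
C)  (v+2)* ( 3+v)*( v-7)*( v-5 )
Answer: C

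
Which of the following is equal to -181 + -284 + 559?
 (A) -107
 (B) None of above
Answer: B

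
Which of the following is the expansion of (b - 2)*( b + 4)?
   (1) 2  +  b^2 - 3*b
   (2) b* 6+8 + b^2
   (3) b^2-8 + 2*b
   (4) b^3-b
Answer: 3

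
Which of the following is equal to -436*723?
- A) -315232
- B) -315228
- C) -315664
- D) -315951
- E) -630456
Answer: B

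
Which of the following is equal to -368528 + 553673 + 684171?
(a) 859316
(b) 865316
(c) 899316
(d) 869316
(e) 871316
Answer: d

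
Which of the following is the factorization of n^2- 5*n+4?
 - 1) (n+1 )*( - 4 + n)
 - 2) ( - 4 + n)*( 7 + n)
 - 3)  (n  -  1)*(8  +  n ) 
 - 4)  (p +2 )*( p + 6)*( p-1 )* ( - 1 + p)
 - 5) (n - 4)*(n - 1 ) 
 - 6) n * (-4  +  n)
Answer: 5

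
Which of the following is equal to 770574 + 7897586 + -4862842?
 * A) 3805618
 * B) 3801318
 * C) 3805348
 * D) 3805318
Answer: D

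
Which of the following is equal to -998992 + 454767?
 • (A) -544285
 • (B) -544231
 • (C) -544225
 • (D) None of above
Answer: C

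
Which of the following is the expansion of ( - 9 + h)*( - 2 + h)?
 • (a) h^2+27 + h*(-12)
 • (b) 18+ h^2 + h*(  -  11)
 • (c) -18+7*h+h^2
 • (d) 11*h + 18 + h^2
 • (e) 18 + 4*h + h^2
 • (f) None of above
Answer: b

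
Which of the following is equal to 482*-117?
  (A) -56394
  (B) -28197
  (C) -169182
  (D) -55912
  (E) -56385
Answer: A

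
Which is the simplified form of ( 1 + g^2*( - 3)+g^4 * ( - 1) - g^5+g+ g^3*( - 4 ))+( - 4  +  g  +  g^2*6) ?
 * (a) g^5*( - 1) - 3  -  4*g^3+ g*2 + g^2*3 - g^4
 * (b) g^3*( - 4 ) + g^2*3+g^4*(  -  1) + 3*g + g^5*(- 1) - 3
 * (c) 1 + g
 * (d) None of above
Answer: a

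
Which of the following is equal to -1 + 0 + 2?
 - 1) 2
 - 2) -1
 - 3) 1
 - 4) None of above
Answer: 3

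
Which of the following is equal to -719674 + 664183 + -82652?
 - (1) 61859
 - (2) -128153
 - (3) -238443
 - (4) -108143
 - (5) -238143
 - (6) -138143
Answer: 6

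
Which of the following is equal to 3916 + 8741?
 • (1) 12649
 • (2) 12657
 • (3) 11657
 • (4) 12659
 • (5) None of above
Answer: 2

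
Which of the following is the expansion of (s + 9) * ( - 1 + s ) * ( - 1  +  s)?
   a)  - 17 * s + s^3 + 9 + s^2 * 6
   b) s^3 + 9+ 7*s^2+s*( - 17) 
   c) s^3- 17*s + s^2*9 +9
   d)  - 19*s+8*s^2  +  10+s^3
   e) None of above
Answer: b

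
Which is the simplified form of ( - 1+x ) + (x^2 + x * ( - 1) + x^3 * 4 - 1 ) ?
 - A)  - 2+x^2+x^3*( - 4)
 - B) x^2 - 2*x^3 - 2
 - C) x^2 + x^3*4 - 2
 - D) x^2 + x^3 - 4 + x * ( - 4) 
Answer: C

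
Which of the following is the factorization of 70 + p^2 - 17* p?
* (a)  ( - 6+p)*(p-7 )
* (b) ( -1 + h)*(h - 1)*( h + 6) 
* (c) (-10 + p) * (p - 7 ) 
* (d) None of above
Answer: c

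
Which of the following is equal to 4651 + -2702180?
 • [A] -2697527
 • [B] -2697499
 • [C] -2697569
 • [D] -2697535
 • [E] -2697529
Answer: E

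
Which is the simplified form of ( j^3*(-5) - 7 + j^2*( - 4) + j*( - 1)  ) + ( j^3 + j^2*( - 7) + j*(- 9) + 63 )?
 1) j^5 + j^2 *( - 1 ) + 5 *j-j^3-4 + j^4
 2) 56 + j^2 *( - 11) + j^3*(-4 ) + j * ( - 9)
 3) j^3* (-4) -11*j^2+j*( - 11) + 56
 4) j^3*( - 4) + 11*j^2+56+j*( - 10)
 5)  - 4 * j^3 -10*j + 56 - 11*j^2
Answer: 5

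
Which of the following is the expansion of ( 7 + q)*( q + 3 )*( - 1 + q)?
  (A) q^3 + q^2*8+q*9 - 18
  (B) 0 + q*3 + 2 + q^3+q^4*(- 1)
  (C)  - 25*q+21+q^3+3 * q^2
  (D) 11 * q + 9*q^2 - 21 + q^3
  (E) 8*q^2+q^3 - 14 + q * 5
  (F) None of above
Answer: D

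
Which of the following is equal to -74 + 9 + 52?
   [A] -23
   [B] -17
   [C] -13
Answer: C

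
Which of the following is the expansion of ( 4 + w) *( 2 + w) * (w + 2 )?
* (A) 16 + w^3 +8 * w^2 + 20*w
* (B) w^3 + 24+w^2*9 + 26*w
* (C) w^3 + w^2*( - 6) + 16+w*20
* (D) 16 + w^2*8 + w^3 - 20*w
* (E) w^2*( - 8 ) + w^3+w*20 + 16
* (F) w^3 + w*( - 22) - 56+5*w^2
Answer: A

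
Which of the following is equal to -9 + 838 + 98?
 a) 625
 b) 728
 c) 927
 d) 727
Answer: c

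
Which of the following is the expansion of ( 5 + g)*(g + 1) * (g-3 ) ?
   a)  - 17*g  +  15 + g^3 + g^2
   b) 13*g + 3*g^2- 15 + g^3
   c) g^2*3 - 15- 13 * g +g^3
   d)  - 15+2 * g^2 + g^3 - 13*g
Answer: c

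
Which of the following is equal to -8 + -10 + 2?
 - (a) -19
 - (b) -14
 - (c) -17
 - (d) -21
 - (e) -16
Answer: e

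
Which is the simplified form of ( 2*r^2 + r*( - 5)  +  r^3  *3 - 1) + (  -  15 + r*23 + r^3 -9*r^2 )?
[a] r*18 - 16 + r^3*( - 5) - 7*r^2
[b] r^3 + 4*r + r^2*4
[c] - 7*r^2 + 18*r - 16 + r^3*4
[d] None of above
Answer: c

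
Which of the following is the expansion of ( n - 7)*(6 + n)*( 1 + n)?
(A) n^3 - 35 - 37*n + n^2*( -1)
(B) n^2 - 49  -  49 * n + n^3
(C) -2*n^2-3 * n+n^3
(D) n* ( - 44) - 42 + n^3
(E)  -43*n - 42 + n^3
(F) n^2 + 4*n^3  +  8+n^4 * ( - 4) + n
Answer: E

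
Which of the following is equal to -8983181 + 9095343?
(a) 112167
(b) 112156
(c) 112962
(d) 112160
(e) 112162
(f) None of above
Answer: e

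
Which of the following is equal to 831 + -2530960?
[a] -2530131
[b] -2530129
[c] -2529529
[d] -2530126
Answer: b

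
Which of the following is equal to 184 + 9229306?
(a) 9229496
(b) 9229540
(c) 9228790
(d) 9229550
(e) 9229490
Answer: e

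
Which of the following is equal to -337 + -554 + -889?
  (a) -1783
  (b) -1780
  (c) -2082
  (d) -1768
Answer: b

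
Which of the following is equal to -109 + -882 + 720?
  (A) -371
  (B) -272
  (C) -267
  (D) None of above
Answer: D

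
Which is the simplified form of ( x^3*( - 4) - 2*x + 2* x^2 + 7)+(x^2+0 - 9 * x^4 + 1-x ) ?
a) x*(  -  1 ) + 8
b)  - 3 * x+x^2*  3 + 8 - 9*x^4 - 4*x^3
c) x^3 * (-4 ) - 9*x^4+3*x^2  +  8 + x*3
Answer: b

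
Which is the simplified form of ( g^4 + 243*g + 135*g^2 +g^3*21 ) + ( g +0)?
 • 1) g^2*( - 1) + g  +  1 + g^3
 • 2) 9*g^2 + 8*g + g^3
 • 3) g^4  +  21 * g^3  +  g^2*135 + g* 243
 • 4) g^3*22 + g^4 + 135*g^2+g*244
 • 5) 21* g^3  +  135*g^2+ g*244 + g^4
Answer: 5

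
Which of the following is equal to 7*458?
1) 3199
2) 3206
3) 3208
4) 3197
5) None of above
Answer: 2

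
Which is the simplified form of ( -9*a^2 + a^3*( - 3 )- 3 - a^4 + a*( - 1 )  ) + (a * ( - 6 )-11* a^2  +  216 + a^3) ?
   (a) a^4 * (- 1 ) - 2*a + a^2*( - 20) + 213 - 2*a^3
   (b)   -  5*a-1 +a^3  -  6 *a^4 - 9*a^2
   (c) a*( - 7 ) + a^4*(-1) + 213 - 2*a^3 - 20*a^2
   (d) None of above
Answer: c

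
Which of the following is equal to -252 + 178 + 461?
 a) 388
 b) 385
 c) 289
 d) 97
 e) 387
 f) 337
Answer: e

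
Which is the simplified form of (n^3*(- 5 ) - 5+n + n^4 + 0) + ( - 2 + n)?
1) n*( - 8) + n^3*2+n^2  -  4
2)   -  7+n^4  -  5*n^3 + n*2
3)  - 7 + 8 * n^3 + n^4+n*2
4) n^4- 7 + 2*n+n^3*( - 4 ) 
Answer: 2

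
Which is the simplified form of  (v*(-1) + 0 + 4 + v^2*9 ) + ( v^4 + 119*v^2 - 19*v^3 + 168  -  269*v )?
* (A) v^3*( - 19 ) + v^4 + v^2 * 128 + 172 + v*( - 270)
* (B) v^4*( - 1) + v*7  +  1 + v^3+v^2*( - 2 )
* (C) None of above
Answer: A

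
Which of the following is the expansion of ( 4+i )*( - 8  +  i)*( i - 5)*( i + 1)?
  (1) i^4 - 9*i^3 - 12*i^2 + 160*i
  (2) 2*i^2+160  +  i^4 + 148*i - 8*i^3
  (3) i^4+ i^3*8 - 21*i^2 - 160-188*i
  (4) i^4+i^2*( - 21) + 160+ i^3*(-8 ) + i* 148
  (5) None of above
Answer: 4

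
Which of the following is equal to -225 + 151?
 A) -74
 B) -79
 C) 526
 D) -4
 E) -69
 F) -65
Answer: A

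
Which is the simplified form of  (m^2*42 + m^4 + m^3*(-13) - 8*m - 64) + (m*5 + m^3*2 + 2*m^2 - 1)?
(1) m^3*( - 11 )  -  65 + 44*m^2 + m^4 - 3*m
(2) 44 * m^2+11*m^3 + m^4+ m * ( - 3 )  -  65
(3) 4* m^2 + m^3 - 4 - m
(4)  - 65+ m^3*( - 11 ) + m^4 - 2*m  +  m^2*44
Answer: 1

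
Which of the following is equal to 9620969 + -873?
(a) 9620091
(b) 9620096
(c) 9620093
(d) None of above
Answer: b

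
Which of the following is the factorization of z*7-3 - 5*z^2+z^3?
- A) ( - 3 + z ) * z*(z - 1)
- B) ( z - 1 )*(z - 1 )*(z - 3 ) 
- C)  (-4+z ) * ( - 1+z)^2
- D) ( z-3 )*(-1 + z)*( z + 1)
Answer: B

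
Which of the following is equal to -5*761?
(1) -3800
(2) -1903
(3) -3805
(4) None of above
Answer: 3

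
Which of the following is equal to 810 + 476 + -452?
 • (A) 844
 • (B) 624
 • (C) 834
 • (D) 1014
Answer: C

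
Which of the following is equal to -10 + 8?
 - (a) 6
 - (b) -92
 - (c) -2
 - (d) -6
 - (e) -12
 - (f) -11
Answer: c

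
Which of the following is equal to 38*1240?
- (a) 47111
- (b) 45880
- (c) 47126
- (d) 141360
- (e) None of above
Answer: e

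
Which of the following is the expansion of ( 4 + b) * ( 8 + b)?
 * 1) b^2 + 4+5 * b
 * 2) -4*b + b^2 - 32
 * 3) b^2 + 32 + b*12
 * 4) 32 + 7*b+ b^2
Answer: 3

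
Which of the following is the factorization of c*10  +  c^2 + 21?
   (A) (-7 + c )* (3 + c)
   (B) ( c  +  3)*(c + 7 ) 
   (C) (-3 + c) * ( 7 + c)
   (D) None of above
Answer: B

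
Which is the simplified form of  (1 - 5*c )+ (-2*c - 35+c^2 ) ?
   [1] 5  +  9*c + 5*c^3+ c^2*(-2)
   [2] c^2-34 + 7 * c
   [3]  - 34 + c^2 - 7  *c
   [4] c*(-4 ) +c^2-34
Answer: 3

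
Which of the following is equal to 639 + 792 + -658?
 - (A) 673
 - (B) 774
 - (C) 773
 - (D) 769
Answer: C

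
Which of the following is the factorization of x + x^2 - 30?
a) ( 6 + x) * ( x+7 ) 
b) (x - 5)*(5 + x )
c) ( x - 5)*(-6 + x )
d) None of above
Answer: d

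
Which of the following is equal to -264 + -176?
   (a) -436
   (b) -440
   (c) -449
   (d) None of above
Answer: b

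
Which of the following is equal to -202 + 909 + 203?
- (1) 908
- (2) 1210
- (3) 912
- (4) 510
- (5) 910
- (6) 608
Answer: 5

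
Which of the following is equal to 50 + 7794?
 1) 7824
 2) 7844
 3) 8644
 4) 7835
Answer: 2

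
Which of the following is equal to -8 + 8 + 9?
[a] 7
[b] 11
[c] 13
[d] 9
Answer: d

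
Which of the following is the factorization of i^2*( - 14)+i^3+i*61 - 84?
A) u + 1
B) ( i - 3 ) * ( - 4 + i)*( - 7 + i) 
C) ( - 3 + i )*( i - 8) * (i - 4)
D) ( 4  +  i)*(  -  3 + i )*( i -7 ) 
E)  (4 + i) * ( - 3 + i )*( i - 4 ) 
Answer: B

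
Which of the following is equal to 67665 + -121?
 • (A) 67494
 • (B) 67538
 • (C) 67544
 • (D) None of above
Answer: C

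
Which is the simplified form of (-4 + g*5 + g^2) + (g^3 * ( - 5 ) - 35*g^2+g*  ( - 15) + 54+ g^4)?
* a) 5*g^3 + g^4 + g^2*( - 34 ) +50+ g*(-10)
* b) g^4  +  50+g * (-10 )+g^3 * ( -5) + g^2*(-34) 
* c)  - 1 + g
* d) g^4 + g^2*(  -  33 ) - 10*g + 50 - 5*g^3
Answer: b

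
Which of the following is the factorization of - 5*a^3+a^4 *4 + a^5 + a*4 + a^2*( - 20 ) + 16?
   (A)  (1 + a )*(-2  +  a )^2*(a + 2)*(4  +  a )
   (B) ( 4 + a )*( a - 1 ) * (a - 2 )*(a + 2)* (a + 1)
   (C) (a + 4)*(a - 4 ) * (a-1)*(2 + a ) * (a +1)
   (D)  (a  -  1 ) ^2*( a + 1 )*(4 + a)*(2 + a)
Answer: B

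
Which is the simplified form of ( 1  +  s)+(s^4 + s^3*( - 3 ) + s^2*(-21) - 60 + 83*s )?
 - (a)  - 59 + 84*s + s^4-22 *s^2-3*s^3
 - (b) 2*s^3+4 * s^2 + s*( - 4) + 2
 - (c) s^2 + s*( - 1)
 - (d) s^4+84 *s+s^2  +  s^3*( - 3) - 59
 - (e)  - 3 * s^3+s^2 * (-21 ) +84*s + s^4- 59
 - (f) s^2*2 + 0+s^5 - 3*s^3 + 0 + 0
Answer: e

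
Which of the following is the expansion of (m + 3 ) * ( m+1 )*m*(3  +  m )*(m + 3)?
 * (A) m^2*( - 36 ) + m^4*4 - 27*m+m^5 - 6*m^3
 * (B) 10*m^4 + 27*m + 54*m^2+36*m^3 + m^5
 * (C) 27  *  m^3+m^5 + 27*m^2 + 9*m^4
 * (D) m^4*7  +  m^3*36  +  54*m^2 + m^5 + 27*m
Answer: B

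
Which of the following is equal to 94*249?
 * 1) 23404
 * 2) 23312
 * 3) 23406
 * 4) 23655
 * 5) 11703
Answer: 3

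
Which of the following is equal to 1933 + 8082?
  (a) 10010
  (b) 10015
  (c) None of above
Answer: b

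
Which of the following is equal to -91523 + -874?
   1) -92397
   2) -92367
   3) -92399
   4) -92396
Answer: 1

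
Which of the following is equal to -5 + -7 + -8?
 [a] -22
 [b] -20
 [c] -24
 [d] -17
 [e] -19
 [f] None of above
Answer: b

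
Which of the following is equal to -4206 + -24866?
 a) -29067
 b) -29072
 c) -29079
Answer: b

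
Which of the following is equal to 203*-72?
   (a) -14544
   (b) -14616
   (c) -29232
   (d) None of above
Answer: b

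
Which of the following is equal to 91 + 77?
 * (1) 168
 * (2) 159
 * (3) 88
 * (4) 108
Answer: 1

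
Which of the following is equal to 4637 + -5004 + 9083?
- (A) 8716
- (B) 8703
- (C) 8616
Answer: A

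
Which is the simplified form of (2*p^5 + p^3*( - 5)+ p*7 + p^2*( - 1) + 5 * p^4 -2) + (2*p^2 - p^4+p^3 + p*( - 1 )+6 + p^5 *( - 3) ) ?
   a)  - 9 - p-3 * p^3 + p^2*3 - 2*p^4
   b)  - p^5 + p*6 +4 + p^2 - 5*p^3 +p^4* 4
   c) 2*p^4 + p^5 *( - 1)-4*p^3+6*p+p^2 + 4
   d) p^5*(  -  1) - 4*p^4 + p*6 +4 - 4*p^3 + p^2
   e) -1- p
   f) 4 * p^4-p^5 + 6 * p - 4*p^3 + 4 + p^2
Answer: f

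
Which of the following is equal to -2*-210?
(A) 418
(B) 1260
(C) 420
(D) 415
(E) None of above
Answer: C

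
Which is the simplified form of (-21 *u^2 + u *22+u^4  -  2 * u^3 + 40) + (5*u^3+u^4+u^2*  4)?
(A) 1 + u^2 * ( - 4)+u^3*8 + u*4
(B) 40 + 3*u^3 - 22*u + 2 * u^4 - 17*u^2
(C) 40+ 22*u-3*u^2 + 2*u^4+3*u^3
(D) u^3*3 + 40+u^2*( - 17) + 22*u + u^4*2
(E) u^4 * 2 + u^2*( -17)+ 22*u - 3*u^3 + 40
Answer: D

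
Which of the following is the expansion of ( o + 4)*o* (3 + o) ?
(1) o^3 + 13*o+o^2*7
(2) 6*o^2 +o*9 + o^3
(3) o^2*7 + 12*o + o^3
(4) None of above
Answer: 3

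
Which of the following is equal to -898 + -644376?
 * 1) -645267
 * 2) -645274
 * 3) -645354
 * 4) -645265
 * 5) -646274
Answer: 2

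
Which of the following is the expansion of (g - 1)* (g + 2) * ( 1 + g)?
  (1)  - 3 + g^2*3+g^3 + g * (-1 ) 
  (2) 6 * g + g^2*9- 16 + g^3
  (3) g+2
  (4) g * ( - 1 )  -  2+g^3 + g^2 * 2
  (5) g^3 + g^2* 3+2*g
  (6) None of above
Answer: 4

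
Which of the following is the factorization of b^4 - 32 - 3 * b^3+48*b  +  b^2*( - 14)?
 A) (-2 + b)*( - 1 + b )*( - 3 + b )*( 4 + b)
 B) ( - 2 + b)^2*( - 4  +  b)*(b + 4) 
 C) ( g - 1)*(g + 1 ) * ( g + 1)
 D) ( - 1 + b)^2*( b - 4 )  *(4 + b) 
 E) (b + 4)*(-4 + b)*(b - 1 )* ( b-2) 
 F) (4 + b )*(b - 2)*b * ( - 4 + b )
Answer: E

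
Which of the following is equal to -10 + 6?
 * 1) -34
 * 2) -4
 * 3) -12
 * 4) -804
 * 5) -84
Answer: 2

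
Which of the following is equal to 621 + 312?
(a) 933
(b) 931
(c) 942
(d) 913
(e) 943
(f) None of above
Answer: a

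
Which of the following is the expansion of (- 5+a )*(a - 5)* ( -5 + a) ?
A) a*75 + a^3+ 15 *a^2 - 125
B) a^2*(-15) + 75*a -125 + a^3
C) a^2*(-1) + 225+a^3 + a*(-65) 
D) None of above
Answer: B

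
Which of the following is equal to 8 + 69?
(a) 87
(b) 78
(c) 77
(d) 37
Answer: c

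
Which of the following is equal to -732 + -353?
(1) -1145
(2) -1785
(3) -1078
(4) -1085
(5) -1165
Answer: 4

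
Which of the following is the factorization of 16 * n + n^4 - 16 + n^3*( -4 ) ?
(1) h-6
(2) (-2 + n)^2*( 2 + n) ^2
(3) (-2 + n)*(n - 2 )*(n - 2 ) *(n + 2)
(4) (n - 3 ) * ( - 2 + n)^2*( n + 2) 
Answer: 3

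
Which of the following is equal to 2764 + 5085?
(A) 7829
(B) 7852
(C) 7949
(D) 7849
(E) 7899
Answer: D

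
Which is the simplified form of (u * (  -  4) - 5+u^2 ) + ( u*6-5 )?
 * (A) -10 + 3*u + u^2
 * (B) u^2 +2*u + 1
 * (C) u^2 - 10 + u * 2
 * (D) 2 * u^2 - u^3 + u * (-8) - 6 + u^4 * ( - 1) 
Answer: C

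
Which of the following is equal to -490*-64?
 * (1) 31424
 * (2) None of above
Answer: 2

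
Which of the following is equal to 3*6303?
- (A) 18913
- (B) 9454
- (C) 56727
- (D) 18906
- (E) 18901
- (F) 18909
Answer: F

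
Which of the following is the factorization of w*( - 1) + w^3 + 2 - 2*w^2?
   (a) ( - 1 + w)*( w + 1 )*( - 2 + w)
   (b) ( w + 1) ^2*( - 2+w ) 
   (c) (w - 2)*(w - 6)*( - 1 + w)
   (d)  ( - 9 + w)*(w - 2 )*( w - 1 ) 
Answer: a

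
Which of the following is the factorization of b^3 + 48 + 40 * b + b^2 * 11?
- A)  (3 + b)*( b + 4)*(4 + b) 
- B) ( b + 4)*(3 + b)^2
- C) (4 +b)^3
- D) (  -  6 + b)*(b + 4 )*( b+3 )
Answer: A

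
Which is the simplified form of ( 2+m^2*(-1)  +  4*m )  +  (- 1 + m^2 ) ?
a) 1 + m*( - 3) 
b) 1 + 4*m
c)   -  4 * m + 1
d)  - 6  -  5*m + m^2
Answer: b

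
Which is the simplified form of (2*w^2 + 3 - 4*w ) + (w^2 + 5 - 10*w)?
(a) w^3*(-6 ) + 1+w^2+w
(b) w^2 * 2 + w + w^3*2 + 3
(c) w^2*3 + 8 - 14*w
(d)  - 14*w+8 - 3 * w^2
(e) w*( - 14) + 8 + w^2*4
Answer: c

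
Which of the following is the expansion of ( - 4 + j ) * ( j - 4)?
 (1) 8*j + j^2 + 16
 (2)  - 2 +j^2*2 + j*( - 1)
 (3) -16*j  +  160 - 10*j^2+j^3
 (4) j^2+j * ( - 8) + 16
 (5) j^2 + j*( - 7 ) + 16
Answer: 4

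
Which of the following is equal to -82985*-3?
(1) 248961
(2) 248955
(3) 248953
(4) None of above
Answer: 2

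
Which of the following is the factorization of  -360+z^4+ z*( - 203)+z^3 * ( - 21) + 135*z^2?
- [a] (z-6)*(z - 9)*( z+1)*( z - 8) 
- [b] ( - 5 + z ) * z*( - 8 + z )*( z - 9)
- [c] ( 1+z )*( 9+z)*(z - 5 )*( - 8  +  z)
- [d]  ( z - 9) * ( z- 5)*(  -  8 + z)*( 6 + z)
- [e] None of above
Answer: e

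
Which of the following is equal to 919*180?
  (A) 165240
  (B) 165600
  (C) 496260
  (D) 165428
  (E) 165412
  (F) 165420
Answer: F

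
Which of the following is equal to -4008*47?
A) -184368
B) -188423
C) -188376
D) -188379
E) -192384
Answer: C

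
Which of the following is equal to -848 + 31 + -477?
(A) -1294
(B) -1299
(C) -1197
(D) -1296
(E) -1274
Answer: A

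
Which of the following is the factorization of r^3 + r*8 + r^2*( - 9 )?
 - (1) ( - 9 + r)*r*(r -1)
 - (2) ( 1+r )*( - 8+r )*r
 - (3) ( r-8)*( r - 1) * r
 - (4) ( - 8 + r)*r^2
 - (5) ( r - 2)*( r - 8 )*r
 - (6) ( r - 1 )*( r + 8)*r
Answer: 3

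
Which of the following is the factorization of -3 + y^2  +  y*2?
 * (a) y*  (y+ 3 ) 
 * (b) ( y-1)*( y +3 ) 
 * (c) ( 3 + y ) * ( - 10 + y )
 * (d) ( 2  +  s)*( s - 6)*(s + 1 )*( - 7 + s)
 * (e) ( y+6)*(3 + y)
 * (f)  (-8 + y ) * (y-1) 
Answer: b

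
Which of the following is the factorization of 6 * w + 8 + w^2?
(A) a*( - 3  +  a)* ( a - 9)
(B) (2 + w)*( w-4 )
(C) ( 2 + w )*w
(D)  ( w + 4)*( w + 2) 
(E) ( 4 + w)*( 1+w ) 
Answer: D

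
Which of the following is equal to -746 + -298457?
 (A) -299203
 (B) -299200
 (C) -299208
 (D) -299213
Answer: A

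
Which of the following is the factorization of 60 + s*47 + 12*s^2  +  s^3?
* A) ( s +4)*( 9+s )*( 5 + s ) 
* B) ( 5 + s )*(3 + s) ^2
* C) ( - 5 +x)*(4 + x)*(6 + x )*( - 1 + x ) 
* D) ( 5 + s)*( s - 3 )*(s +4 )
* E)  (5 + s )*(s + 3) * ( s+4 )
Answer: E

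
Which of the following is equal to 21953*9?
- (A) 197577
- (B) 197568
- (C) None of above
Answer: A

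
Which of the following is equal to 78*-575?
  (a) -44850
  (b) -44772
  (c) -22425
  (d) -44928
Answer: a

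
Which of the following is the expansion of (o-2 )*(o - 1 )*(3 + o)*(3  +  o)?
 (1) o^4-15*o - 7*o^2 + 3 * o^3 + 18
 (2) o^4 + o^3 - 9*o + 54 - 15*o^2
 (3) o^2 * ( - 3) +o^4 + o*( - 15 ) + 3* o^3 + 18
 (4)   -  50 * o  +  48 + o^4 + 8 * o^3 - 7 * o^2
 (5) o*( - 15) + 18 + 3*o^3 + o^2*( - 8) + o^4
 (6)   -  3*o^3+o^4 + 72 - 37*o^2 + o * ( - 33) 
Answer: 1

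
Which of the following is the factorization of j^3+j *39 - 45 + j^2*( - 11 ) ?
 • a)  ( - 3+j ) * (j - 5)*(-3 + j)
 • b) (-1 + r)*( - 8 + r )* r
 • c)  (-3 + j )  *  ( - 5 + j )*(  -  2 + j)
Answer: a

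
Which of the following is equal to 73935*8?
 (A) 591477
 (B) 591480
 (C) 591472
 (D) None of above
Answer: B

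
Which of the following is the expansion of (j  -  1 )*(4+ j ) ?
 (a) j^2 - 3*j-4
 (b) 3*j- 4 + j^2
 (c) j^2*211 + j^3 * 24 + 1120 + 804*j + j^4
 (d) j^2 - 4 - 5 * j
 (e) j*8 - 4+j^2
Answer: b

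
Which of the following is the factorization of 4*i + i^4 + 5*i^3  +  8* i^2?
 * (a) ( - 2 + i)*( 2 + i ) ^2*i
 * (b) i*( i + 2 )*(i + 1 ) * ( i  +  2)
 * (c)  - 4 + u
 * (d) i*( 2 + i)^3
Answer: b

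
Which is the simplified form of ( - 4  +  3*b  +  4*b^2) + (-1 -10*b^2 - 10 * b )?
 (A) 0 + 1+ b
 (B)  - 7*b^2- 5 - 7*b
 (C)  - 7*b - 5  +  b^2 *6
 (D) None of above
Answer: D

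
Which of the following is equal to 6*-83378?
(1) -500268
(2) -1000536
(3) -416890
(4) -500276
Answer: 1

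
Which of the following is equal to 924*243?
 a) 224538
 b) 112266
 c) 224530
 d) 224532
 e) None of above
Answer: d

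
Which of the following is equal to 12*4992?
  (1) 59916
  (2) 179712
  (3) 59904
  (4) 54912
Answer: 3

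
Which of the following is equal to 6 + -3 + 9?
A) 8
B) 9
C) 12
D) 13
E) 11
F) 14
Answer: C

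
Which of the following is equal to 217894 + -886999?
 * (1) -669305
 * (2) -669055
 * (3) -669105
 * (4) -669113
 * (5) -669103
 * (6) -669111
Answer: 3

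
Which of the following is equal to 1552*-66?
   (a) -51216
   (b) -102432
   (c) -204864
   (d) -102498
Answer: b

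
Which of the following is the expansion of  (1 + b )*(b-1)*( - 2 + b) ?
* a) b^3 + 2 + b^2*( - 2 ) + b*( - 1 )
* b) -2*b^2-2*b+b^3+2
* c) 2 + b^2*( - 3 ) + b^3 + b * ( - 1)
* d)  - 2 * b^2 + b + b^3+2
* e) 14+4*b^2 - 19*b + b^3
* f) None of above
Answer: a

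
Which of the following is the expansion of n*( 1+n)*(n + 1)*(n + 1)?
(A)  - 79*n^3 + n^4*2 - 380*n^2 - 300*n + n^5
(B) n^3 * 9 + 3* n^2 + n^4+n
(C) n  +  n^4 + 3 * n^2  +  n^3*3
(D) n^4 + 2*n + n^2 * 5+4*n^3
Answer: C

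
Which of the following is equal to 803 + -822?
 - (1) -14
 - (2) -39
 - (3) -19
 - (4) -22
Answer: 3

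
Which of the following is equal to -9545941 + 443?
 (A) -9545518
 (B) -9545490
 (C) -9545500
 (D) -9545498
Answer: D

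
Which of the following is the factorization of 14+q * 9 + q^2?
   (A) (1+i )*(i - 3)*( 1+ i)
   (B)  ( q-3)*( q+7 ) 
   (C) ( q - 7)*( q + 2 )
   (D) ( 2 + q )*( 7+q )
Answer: D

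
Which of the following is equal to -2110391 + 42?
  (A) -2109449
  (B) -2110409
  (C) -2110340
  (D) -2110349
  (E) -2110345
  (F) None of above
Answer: D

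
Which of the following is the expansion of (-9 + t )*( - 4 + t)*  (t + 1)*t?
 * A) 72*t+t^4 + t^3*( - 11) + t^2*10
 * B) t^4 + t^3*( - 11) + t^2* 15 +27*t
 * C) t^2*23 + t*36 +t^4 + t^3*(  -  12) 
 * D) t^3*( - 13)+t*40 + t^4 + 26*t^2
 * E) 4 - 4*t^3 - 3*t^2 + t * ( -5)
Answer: C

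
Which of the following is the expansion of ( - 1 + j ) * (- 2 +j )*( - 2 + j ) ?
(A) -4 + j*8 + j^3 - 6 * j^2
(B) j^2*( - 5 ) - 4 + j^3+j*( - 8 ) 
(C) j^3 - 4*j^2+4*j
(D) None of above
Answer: D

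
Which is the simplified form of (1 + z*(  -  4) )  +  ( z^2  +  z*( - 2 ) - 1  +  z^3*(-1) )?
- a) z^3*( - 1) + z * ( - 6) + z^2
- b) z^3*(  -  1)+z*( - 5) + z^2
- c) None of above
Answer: a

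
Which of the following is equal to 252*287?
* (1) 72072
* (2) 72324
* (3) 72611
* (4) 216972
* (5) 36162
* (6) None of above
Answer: 2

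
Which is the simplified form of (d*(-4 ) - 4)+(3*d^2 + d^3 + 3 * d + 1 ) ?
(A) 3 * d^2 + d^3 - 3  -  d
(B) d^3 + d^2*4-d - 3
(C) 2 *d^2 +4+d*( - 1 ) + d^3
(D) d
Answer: A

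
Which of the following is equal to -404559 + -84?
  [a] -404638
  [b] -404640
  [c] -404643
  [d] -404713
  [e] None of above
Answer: c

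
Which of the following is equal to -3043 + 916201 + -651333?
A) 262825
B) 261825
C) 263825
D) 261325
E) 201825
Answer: B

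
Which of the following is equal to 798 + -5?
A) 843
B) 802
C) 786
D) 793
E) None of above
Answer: D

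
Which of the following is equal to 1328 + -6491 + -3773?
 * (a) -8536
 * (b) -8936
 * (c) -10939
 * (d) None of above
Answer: b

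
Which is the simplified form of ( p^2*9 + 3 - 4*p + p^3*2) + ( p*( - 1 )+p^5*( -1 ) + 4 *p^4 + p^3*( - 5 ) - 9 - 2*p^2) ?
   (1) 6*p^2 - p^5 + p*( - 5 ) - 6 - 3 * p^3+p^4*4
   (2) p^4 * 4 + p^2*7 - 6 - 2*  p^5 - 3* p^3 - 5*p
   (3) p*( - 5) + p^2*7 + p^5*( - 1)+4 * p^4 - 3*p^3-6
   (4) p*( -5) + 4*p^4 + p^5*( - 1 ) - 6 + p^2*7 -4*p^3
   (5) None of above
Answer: 3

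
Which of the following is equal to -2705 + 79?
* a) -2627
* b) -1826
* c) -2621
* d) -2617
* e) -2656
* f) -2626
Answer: f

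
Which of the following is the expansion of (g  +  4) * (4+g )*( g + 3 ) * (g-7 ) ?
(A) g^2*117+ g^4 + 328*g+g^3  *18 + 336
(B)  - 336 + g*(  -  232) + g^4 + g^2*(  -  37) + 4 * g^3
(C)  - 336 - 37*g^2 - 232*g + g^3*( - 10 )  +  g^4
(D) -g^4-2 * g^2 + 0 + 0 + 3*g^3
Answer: B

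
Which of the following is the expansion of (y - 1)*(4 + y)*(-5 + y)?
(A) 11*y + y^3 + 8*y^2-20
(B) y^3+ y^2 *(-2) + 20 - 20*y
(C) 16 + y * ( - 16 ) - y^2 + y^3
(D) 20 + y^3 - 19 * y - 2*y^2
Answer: D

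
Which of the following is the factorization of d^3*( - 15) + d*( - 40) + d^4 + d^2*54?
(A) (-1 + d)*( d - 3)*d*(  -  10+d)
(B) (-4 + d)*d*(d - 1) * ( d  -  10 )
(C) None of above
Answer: B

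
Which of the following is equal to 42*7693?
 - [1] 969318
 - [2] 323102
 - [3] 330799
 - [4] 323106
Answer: 4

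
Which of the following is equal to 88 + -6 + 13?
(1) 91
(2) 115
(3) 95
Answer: 3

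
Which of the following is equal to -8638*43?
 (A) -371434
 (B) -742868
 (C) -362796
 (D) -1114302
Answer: A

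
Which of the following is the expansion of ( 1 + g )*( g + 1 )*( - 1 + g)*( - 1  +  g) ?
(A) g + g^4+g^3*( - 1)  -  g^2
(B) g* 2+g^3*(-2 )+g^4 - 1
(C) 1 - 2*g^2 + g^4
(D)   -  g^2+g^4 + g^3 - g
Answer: C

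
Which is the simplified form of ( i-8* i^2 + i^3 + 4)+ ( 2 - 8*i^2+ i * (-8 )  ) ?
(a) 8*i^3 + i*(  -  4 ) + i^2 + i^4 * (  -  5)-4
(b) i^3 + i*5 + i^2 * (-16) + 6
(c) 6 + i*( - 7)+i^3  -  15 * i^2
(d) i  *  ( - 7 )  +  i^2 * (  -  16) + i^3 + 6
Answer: d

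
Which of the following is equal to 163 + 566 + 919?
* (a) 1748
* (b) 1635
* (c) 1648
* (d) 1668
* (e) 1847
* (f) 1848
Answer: c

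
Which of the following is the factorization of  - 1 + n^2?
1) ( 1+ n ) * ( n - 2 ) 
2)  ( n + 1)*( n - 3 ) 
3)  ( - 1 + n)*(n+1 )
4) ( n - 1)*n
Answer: 3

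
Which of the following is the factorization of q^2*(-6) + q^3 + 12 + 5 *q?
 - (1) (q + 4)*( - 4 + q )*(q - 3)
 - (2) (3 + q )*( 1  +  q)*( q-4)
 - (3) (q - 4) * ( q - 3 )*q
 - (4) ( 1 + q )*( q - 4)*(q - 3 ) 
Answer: 4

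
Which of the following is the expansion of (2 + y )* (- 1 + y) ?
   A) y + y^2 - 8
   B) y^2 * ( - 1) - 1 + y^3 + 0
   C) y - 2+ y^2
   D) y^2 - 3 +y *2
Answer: C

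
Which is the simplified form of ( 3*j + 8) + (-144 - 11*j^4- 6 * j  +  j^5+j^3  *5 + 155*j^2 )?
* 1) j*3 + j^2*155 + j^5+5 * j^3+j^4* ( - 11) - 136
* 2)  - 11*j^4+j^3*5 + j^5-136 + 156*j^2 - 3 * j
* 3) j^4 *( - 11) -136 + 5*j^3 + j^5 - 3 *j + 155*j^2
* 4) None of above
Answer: 3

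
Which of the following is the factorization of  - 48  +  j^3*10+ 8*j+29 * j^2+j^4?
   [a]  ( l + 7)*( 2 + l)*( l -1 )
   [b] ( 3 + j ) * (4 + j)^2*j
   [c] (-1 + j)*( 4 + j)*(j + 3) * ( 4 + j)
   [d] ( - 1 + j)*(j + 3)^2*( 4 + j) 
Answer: c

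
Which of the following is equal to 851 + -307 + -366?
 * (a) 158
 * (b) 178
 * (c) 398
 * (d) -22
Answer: b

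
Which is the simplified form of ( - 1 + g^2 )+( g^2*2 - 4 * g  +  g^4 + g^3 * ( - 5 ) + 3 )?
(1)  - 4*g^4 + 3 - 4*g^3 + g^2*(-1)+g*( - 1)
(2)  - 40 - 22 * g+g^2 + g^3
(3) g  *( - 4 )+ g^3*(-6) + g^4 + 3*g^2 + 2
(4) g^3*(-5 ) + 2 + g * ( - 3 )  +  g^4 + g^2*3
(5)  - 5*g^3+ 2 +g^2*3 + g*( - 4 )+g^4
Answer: 5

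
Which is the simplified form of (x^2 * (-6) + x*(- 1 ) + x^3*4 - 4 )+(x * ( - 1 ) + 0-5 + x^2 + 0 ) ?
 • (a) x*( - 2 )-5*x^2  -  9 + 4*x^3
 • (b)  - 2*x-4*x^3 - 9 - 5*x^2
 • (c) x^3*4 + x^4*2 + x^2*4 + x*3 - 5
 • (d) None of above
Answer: a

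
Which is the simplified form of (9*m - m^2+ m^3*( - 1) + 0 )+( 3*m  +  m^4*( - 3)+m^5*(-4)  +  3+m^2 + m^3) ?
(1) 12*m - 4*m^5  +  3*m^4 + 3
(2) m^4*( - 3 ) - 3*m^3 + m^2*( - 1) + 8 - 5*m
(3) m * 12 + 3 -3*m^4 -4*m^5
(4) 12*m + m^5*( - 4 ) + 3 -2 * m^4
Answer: 3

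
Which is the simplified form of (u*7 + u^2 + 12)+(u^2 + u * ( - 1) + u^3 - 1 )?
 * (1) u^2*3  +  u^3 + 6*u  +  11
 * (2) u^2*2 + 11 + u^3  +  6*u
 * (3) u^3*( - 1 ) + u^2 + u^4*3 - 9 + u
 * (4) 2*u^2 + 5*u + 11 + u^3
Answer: 2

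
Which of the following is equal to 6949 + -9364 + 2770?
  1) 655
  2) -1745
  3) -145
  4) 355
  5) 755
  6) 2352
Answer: 4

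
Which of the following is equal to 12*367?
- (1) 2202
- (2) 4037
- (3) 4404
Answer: 3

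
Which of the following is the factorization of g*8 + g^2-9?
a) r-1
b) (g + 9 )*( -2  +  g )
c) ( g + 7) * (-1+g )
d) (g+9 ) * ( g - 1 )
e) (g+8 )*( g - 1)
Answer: d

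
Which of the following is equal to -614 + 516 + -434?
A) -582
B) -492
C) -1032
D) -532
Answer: D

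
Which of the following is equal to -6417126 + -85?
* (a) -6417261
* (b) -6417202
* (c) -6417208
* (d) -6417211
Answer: d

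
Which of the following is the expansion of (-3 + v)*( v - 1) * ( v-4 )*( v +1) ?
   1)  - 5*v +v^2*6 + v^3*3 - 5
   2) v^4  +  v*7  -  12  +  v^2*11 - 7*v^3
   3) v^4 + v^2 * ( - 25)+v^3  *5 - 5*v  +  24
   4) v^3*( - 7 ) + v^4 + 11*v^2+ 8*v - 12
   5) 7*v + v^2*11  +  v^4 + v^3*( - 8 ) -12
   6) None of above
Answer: 2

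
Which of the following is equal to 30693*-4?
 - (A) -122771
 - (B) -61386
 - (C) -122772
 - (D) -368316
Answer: C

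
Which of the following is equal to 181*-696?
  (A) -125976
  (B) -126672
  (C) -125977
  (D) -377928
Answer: A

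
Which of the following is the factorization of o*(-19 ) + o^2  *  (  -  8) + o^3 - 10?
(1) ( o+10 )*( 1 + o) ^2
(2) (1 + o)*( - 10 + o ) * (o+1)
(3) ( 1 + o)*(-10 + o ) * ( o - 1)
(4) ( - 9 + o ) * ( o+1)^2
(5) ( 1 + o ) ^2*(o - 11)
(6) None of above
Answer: 2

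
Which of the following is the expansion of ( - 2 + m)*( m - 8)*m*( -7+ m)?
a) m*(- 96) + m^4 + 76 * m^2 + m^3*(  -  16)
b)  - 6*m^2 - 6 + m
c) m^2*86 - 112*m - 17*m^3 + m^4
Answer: c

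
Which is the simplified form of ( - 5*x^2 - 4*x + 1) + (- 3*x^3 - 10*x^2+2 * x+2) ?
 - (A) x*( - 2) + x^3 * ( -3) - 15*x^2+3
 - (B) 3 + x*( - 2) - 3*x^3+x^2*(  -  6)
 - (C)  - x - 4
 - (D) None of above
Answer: A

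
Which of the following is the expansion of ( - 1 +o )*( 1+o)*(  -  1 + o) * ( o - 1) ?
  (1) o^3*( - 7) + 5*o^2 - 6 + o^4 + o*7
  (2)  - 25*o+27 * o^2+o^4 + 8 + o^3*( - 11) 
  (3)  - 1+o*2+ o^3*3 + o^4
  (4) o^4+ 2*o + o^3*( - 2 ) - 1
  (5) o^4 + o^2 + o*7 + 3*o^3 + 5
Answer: 4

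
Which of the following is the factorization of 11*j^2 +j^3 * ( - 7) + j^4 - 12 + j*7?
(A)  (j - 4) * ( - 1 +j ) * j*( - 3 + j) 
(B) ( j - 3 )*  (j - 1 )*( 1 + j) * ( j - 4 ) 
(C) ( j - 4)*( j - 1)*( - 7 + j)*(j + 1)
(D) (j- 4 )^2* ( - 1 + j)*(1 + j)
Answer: B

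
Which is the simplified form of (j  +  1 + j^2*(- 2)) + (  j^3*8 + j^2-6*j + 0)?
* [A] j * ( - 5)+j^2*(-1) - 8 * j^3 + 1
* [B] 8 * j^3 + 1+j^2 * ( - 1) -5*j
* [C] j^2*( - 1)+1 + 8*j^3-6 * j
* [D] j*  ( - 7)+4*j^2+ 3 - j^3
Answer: B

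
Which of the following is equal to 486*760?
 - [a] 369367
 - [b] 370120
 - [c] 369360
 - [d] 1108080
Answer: c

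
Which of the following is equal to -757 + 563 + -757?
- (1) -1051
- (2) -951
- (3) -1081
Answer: 2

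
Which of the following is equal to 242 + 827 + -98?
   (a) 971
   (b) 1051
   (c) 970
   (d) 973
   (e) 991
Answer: a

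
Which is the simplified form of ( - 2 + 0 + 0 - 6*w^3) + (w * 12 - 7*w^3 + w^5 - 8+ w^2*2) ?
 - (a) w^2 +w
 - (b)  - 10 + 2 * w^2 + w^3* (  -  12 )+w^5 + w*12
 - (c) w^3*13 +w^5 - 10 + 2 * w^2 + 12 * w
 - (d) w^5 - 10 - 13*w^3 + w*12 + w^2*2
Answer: d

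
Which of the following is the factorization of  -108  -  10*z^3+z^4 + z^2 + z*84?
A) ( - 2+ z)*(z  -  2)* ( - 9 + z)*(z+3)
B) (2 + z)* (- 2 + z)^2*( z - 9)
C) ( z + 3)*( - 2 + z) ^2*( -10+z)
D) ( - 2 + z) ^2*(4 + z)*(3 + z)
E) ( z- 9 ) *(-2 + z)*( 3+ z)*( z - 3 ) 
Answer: A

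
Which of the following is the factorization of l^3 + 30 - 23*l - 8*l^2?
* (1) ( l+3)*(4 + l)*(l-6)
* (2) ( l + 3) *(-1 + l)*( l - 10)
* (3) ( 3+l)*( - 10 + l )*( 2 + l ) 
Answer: 2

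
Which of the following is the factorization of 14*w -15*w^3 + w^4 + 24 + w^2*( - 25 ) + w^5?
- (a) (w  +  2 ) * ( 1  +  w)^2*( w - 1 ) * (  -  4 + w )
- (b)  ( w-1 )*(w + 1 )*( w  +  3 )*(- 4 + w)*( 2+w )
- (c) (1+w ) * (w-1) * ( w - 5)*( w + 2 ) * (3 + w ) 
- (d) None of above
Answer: b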